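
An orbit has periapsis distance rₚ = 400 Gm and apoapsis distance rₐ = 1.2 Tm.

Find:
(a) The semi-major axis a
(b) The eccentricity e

Convert to SI: rₚ = 400 Gm = 4e+11 m; rₐ = 1.2 Tm = 1.2e+12 m.
(a) a = (rₚ + rₐ) / 2 = (4e+11 + 1.2e+12) / 2 ≈ 8e+11 m = 800 Gm.
(b) e = (rₐ − rₚ) / (rₐ + rₚ) = (1.2e+12 − 4e+11) / (1.2e+12 + 4e+11) ≈ 0.5.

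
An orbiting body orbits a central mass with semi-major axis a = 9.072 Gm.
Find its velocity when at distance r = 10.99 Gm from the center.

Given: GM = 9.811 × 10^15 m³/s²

Convert to SI: a = 9.072 Gm = 9.072e+09 m; r = 10.99 Gm = 1.099e+10 m.
Vis-viva: v = √(GM · (2/r − 1/a)).
2/r − 1/a = 2/1.099e+10 − 1/9.072e+09 = 7.17543e-11 m⁻¹.
v = √(9.811e+15 · 7.17543e-11) m/s ≈ 839 m/s = 839 m/s.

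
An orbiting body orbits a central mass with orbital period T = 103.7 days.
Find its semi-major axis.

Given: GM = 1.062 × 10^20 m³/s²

Convert to SI: T = 103.7 days = 8.95968e+06 s.
Invert Kepler's third law: a = (GM · T² / (4π²))^(1/3).
Substituting T = 8.95968e+06 s and GM = 1.062e+20 m³/s²:
a = (1.062e+20 · (8.95968e+06)² / (4π²))^(1/3) m
a ≈ 6e+10 m = 60 Gm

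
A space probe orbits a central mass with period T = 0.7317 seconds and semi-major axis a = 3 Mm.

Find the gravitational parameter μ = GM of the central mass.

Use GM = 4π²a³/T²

Convert to SI: a = 3 Mm = 3e+06 m.
GM = 4π² · a³ / T².
GM = 4π² · (3e+06)³ / (0.7317)² m³/s² ≈ 1.991e+21 m³/s² = 1.991 × 10^21 m³/s².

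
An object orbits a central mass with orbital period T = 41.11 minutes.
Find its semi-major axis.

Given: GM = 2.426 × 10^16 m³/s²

Convert to SI: T = 41.11 minutes = 2466.6 s.
Invert Kepler's third law: a = (GM · T² / (4π²))^(1/3).
Substituting T = 2466.6 s and GM = 2.426e+16 m³/s²:
a = (2.426e+16 · (2466.6)² / (4π²))^(1/3) m
a ≈ 1.552e+07 m = 1.552 × 10^7 m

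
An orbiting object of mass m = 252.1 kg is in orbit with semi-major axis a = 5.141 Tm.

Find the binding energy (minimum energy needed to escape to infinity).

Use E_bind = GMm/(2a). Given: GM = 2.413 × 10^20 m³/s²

Convert to SI: a = 5.141 Tm = 5.141e+12 m.
Total orbital energy is E = −GMm/(2a); binding energy is E_bind = −E = GMm/(2a).
E_bind = 2.413e+20 · 252.1 / (2 · 5.141e+12) J ≈ 5.916e+09 J = 5.916 GJ.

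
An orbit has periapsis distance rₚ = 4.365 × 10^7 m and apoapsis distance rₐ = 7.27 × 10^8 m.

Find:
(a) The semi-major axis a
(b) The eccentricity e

(a) a = (rₚ + rₐ) / 2 = (4.365e+07 + 7.27e+08) / 2 ≈ 3.853e+08 m = 3.853 × 10^8 m.
(b) e = (rₐ − rₚ) / (rₐ + rₚ) = (7.27e+08 − 4.365e+07) / (7.27e+08 + 4.365e+07) ≈ 0.8867.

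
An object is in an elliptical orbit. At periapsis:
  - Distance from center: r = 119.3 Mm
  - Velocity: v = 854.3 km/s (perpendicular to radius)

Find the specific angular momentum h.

Convert to SI: r = 119.3 Mm = 1.193e+08 m; v = 854.3 km/s = 854300 m/s.
With v perpendicular to r, h = r · v.
h = 1.193e+08 · 854300 m²/s ≈ 1.019e+14 m²/s.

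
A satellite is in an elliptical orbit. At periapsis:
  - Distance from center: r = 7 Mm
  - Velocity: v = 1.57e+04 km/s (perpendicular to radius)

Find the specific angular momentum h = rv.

Convert to SI: r = 7 Mm = 7e+06 m; v = 1.57e+04 km/s = 1.57e+07 m/s.
With v perpendicular to r, h = r · v.
h = 7e+06 · 1.57e+07 m²/s ≈ 1.099e+14 m²/s.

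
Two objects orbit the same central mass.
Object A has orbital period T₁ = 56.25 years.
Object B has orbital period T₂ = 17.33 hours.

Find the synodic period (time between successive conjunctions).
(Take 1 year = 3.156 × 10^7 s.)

Convert to SI: T₁ = 56.25 years = 1.77525e+09 s; T₂ = 17.33 hours = 62388 s.
T_syn = |T₁ · T₂ / (T₁ − T₂)|.
T_syn = |1.77525e+09 · 62388 / (1.77525e+09 − 62388)| s ≈ 6.239e+04 s = 17.33 hours.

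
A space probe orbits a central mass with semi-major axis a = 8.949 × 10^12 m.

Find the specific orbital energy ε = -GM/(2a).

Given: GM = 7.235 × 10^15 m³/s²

ε = −GM / (2a).
ε = −7.235e+15 / (2 · 8.949e+12) J/kg ≈ -404.2 J/kg = -404.2 J/kg.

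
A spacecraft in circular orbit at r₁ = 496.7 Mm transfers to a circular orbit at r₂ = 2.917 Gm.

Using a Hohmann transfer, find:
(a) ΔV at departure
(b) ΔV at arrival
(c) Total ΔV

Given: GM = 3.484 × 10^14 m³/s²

Convert to SI: r₁ = 496.7 Mm = 4.967e+08 m; r₂ = 2.917 Gm = 2.917e+09 m.
Transfer semi-major axis: a_t = (r₁ + r₂)/2 = (4.967e+08 + 2.917e+09)/2 = 1.70685e+09 m.
Circular speeds: v₁ = √(GM/r₁) = 837.514 m/s, v₂ = √(GM/r₂) = 345.598 m/s.
Transfer speeds (vis-viva v² = GM(2/r − 1/a_t)): v₁ᵗ = 1094.87 m/s, v₂ᵗ = 186.432 m/s.
(a) ΔV₁ = |v₁ᵗ − v₁| ≈ 257.4 m/s = 257.4 m/s.
(b) ΔV₂ = |v₂ − v₂ᵗ| ≈ 159.2 m/s = 159.2 m/s.
(c) ΔV_total = ΔV₁ + ΔV₂ ≈ 416.5 m/s = 416.5 m/s.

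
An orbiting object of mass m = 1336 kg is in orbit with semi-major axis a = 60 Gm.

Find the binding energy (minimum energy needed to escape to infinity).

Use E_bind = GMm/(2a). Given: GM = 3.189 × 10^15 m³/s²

Convert to SI: a = 60 Gm = 6e+10 m.
Total orbital energy is E = −GMm/(2a); binding energy is E_bind = −E = GMm/(2a).
E_bind = 3.189e+15 · 1336 / (2 · 6e+10) J ≈ 3.55e+07 J = 35.5 MJ.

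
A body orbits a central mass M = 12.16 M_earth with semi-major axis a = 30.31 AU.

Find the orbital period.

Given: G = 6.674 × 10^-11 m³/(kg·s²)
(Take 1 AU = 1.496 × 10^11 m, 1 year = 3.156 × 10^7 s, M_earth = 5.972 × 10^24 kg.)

Convert to SI: a = 30.31 AU = 4.53438e+12 m; M = 12.16 M_earth = 7.26195e+25 kg.
GM = G · M = 6.674e-11 · 7.26195e+25 = 4.84663e+15 m³/s².
Kepler's third law: T = 2π √(a³ / GM).
Substituting a = 4.53438e+12 m and GM = 4.84663e+15 m³/s²:
T = 2π √((4.53438e+12)³ / 4.84663e+15) s
T ≈ 8.714e+11 s = 2.761e+04 years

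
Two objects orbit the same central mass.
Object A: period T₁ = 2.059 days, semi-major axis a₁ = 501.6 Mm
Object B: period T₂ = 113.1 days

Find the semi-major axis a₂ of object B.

Convert to SI: T₁ = 2.059 days = 177898 s; a₁ = 501.6 Mm = 5.016e+08 m; T₂ = 113.1 days = 9.77184e+06 s.
Kepler's third law: (T₁/T₂)² = (a₁/a₂)³ ⇒ a₂ = a₁ · (T₂/T₁)^(2/3).
T₂/T₁ = 9.77184e+06 / 177898 = 54.9296.
a₂ = 5.016e+08 · (54.9296)^(2/3) m ≈ 7.248e+09 m = 7.248 Gm.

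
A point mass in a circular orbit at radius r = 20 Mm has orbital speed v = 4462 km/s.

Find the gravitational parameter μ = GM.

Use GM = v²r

Convert to SI: r = 20 Mm = 2e+07 m; v = 4462 km/s = 4.462e+06 m/s.
For a circular orbit v² = GM/r, so GM = v² · r.
GM = (4.462e+06)² · 2e+07 m³/s² ≈ 3.982e+20 m³/s² = 3.982 × 10^20 m³/s².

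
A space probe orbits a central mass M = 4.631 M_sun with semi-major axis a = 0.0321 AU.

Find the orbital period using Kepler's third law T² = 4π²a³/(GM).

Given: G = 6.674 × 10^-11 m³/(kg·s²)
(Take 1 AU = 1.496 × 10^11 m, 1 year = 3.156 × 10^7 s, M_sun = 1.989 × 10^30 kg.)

Convert to SI: a = 0.0321 AU = 4.80216e+09 m; M = 4.631 M_sun = 9.21106e+30 kg.
GM = G · M = 6.674e-11 · 9.21106e+30 = 6.14746e+20 m³/s².
Kepler's third law: T = 2π √(a³ / GM).
Substituting a = 4.80216e+09 m and GM = 6.14746e+20 m³/s²:
T = 2π √((4.80216e+09)³ / 6.14746e+20) s
T ≈ 8.433e+04 s = 0.002672 years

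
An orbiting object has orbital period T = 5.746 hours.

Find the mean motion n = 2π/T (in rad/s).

Convert to SI: T = 5.746 hours = 20685.6 s.
n = 2π / T.
n = 2π / 20685.6 s ≈ 0.0003037 rad/s.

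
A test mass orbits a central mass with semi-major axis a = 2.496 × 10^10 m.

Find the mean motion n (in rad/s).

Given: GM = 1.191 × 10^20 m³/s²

n = √(GM / a³).
n = √(1.191e+20 / (2.496e+10)³) rad/s ≈ 2.768e-06 rad/s.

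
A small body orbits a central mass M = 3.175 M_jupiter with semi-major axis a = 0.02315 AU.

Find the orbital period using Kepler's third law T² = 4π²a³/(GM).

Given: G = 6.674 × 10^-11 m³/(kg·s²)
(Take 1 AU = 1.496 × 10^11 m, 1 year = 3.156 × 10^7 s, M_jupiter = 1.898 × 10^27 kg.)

Convert to SI: a = 0.02315 AU = 3.46324e+09 m; M = 3.175 M_jupiter = 6.02615e+27 kg.
GM = G · M = 6.674e-11 · 6.02615e+27 = 4.02185e+17 m³/s².
Kepler's third law: T = 2π √(a³ / GM).
Substituting a = 3.46324e+09 m and GM = 4.02185e+17 m³/s²:
T = 2π √((3.46324e+09)³ / 4.02185e+17) s
T ≈ 2.019e+06 s = 0.06398 years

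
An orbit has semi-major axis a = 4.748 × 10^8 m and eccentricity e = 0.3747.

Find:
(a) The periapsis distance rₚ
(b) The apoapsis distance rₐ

(a) rₚ = a(1 − e) = 4.748e+08 · (1 − 0.3747) = 4.748e+08 · 0.6253 ≈ 2.969e+08 m = 2.969 × 10^8 m.
(b) rₐ = a(1 + e) = 4.748e+08 · (1 + 0.3747) = 4.748e+08 · 1.3747 ≈ 6.527e+08 m = 6.527 × 10^8 m.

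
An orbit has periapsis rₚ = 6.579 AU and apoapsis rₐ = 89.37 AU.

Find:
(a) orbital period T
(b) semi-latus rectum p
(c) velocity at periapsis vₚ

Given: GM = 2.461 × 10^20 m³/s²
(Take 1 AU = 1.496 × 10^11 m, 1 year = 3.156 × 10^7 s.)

Convert to SI: rₚ = 6.579 AU = 9.84218e+11 m; rₐ = 89.37 AU = 1.33698e+13 m.
(a) With a = (rₚ + rₐ)/2 = 7.17699e+12 m, T = 2π √(a³/GM) = 2π √((7.17699e+12)³/2.461e+20) s ≈ 7.701e+09 s
(b) From a = (rₚ + rₐ)/2 = 7.17699e+12 m and e = (rₐ − rₚ)/(rₐ + rₚ) = 0.862865, p = a(1 − e²) = 7.17699e+12 · (1 − (0.862865)²) ≈ 1.833e+12 m
(c) With a = (rₚ + rₐ)/2 = 7.17699e+12 m, vₚ = √(GM (2/rₚ − 1/a)) = √(2.461e+20 · (2/9.84218e+11 − 1/7.17699e+12)) m/s ≈ 2.158e+04 m/s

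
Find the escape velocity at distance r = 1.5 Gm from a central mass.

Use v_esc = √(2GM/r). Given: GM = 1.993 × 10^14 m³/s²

Convert to SI: r = 1.5 Gm = 1.5e+09 m.
Escape velocity comes from setting total energy to zero: ½v² − GM/r = 0 ⇒ v_esc = √(2GM / r).
v_esc = √(2 · 1.993e+14 / 1.5e+09) m/s ≈ 515.5 m/s = 515.5 m/s.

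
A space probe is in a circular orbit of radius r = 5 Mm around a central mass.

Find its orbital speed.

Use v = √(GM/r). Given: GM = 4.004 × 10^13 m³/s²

Convert to SI: r = 5 Mm = 5e+06 m.
For a circular orbit, gravity supplies the centripetal force, so v = √(GM / r).
v = √(4.004e+13 / 5e+06) m/s ≈ 2830 m/s = 2.83 km/s.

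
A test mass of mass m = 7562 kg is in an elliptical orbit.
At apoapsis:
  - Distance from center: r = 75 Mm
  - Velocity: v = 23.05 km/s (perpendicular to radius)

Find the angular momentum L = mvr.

Convert to SI: r = 75 Mm = 7.5e+07 m; v = 23.05 km/s = 23050 m/s.
Since v is perpendicular to r, L = m · v · r.
L = 7562 · 23050 · 7.5e+07 kg·m²/s ≈ 1.307e+16 kg·m²/s.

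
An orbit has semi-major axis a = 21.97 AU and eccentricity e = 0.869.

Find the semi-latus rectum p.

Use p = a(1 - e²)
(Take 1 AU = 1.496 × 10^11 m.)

Convert to SI: a = 21.97 AU = 3.28671e+12 m.
p = a (1 − e²).
p = 3.28671e+12 · (1 − (0.869)²) = 3.28671e+12 · 0.244839 ≈ 8.047e+11 m = 5.379 AU.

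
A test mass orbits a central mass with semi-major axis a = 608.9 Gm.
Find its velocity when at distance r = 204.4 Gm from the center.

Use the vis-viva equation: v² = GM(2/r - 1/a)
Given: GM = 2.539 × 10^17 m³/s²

Convert to SI: a = 608.9 Gm = 6.089e+11 m; r = 204.4 Gm = 2.044e+11 m.
Vis-viva: v = √(GM · (2/r − 1/a)).
2/r − 1/a = 2/2.044e+11 − 1/6.089e+11 = 8.14243e-12 m⁻¹.
v = √(2.539e+17 · 8.14243e-12) m/s ≈ 1438 m/s = 1.438 km/s.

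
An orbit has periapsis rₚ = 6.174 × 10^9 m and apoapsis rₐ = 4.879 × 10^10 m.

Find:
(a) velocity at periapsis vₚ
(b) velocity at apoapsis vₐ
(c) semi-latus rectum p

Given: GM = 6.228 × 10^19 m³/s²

(a) With a = (rₚ + rₐ)/2 = 2.7482e+10 m, vₚ = √(GM (2/rₚ − 1/a)) = √(6.228e+19 · (2/6.174e+09 − 1/2.7482e+10)) m/s ≈ 1.338e+05 m/s
(b) With a = (rₚ + rₐ)/2 = 2.7482e+10 m, vₐ = √(GM (2/rₐ − 1/a)) = √(6.228e+19 · (2/4.879e+10 − 1/2.7482e+10)) m/s ≈ 1.693e+04 m/s
(c) From a = (rₚ + rₐ)/2 = 2.7482e+10 m and e = (rₐ − rₚ)/(rₐ + rₚ) = 0.775344, p = a(1 − e²) = 2.7482e+10 · (1 − (0.775344)²) ≈ 1.096e+10 m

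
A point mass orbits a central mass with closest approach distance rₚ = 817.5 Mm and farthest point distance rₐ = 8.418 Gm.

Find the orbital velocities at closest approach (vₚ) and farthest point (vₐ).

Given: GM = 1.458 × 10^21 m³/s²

Convert to SI: rₚ = 817.5 Mm = 8.175e+08 m; rₐ = 8.418 Gm = 8.418e+09 m.
Use the vis-viva equation v² = GM(2/r − 1/a) with a = (rₚ + rₐ)/2 = (8.175e+08 + 8.418e+09)/2 = 4.61775e+09 m.
vₚ = √(GM · (2/rₚ − 1/a)) = √(1.458e+21 · (2/8.175e+08 − 1/4.61775e+09)) m/s ≈ 1.803e+06 m/s = 1803 km/s.
vₐ = √(GM · (2/rₐ − 1/a)) = √(1.458e+21 · (2/8.418e+09 − 1/4.61775e+09)) m/s ≈ 1.751e+05 m/s = 175.1 km/s.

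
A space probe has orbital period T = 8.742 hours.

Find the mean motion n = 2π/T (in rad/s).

Convert to SI: T = 8.742 hours = 31471.2 s.
n = 2π / T.
n = 2π / 31471.2 s ≈ 0.0001996 rad/s.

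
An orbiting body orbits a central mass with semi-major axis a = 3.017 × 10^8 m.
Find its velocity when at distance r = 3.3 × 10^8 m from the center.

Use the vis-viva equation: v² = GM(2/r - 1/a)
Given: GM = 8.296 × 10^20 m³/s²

Vis-viva: v = √(GM · (2/r − 1/a)).
2/r − 1/a = 2/3.3e+08 − 1/3.017e+08 = 2.74606e-09 m⁻¹.
v = √(8.296e+20 · 2.74606e-09) m/s ≈ 1.509e+06 m/s = 1509 km/s.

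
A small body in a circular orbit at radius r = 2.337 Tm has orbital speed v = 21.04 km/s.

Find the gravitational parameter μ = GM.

Convert to SI: r = 2.337 Tm = 2.337e+12 m; v = 21.04 km/s = 21040 m/s.
For a circular orbit v² = GM/r, so GM = v² · r.
GM = (21040)² · 2.337e+12 m³/s² ≈ 1.035e+21 m³/s² = 1.035 × 10^21 m³/s².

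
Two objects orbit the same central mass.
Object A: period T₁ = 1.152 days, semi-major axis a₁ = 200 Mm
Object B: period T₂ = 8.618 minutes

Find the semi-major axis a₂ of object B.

Convert to SI: T₁ = 1.152 days = 99532.8 s; a₁ = 200 Mm = 2e+08 m; T₂ = 8.618 minutes = 517.08 s.
Kepler's third law: (T₁/T₂)² = (a₁/a₂)³ ⇒ a₂ = a₁ · (T₂/T₁)^(2/3).
T₂/T₁ = 517.08 / 99532.8 = 0.00519507.
a₂ = 2e+08 · (0.00519507)^(2/3) m ≈ 5.999e+06 m = 5.999 Mm.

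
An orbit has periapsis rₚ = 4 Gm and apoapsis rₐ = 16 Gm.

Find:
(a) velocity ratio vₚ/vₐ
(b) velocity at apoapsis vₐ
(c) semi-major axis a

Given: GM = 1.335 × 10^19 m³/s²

Convert to SI: rₚ = 4 Gm = 4e+09 m; rₐ = 16 Gm = 1.6e+10 m.
(a) Conservation of angular momentum (rₚvₚ = rₐvₐ) gives vₚ/vₐ = rₐ/rₚ = 1.6e+10/4e+09 ≈ 4
(b) With a = (rₚ + rₐ)/2 = 1e+10 m, vₐ = √(GM (2/rₐ − 1/a)) = √(1.335e+19 · (2/1.6e+10 − 1/1e+10)) m/s ≈ 1.827e+04 m/s
(c) a = (rₚ + rₐ)/2 = (4e+09 + 1.6e+10)/2 ≈ 1e+10 m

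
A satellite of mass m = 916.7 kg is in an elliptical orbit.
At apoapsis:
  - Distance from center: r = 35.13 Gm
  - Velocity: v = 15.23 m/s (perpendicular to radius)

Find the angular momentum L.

Convert to SI: r = 35.13 Gm = 3.513e+10 m.
Since v is perpendicular to r, L = m · v · r.
L = 916.7 · 15.23 · 3.513e+10 kg·m²/s ≈ 4.905e+14 kg·m²/s.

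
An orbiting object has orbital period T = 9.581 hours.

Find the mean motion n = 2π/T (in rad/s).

Convert to SI: T = 9.581 hours = 34491.6 s.
n = 2π / T.
n = 2π / 34491.6 s ≈ 0.0001822 rad/s.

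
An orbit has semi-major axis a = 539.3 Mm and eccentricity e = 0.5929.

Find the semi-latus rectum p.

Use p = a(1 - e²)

Convert to SI: a = 539.3 Mm = 5.393e+08 m.
p = a (1 − e²).
p = 5.393e+08 · (1 − (0.5929)²) = 5.393e+08 · 0.64847 ≈ 3.497e+08 m = 349.7 Mm.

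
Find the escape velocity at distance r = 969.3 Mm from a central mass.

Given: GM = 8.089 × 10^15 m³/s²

Convert to SI: r = 969.3 Mm = 9.693e+08 m.
Escape velocity comes from setting total energy to zero: ½v² − GM/r = 0 ⇒ v_esc = √(2GM / r).
v_esc = √(2 · 8.089e+15 / 9.693e+08) m/s ≈ 4085 m/s = 4.085 km/s.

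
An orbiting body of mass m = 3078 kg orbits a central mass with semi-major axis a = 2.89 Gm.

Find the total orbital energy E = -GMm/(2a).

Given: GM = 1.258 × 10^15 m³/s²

Convert to SI: a = 2.89 Gm = 2.89e+09 m.
E = −GMm / (2a).
E = −1.258e+15 · 3078 / (2 · 2.89e+09) J ≈ -6.699e+08 J = -669.9 MJ.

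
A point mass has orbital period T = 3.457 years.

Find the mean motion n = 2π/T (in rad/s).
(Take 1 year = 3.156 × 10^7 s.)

Convert to SI: T = 3.457 years = 1.09103e+08 s.
n = 2π / T.
n = 2π / 1.09103e+08 s ≈ 5.759e-08 rad/s.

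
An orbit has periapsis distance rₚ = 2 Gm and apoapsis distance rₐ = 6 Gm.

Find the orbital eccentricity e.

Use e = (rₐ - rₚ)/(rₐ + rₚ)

Convert to SI: rₚ = 2 Gm = 2e+09 m; rₐ = 6 Gm = 6e+09 m.
e = (rₐ − rₚ) / (rₐ + rₚ).
e = (6e+09 − 2e+09) / (6e+09 + 2e+09) = 4e+09 / 8e+09 ≈ 0.5.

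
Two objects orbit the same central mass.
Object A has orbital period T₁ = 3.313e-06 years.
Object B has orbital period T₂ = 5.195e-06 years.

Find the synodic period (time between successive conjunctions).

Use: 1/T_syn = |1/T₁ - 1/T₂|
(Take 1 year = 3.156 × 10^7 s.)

Convert to SI: T₁ = 3.313e-06 years = 104.558 s; T₂ = 5.195e-06 years = 163.954 s.
T_syn = |T₁ · T₂ / (T₁ − T₂)|.
T_syn = |104.558 · 163.954 / (104.558 − 163.954)| s ≈ 288.6 s = 9.145e-06 years.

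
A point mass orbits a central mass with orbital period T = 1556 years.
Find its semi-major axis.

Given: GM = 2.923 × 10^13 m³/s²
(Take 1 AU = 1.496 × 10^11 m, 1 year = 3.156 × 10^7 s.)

Convert to SI: T = 1556 years = 4.91074e+10 s.
Invert Kepler's third law: a = (GM · T² / (4π²))^(1/3).
Substituting T = 4.91074e+10 s and GM = 2.923e+13 m³/s²:
a = (2.923e+13 · (4.91074e+10)² / (4π²))^(1/3) m
a ≈ 1.213e+11 m = 0.8109 AU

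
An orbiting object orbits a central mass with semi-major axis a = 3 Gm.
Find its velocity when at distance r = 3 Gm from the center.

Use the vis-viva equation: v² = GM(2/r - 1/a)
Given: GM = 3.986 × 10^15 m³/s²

Convert to SI: a = 3 Gm = 3e+09 m; r = 3 Gm = 3e+09 m.
Vis-viva: v = √(GM · (2/r − 1/a)).
2/r − 1/a = 2/3e+09 − 1/3e+09 = 3.33333e-10 m⁻¹.
v = √(3.986e+15 · 3.33333e-10) m/s ≈ 1153 m/s = 1.153 km/s.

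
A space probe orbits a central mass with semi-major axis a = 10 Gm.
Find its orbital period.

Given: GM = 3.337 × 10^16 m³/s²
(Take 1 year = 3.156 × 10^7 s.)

Convert to SI: a = 10 Gm = 1e+10 m.
Kepler's third law: T = 2π √(a³ / GM).
Substituting a = 1e+10 m and GM = 3.337e+16 m³/s²:
T = 2π √((1e+10)³ / 3.337e+16) s
T ≈ 3.44e+07 s = 1.09 years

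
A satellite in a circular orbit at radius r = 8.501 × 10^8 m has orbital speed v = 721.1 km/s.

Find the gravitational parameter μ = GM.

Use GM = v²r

Convert to SI: v = 721.1 km/s = 721100 m/s.
For a circular orbit v² = GM/r, so GM = v² · r.
GM = (721100)² · 8.501e+08 m³/s² ≈ 4.42e+20 m³/s² = 4.42 × 10^20 m³/s².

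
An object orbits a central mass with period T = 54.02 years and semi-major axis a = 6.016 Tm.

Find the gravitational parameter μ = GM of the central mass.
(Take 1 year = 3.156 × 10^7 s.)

Convert to SI: T = 54.02 years = 1.70487e+09 s; a = 6.016 Tm = 6.016e+12 m.
GM = 4π² · a³ / T².
GM = 4π² · (6.016e+12)³ / (1.70487e+09)² m³/s² ≈ 2.957e+21 m³/s² = 2.957 × 10^21 m³/s².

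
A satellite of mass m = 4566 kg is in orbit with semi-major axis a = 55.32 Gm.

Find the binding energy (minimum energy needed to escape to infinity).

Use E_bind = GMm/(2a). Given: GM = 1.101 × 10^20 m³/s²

Convert to SI: a = 55.32 Gm = 5.532e+10 m.
Total orbital energy is E = −GMm/(2a); binding energy is E_bind = −E = GMm/(2a).
E_bind = 1.101e+20 · 4566 / (2 · 5.532e+10) J ≈ 4.544e+12 J = 4.544 TJ.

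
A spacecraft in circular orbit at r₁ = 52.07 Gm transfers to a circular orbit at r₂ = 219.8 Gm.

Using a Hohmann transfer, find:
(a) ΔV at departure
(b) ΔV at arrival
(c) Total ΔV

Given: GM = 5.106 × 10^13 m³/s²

Convert to SI: r₁ = 52.07 Gm = 5.207e+10 m; r₂ = 219.8 Gm = 2.198e+11 m.
Transfer semi-major axis: a_t = (r₁ + r₂)/2 = (5.207e+10 + 2.198e+11)/2 = 1.35935e+11 m.
Circular speeds: v₁ = √(GM/r₁) = 31.3146 m/s, v₂ = √(GM/r₂) = 15.2415 m/s.
Transfer speeds (vis-viva v² = GM(2/r − 1/a_t)): v₁ᵗ = 39.8194 m/s, v₂ᵗ = 9.43311 m/s.
(a) ΔV₁ = |v₁ᵗ − v₁| ≈ 8.505 m/s = 8.505 m/s.
(b) ΔV₂ = |v₂ − v₂ᵗ| ≈ 5.808 m/s = 5.808 m/s.
(c) ΔV_total = ΔV₁ + ΔV₂ ≈ 14.31 m/s = 14.31 m/s.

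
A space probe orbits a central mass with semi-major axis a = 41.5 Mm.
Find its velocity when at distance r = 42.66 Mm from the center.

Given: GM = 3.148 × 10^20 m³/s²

Convert to SI: a = 41.5 Mm = 4.15e+07 m; r = 42.66 Mm = 4.266e+07 m.
Vis-viva: v = √(GM · (2/r − 1/a)).
2/r − 1/a = 2/4.266e+07 − 1/4.15e+07 = 2.27859e-08 m⁻¹.
v = √(3.148e+20 · 2.27859e-08) m/s ≈ 2.678e+06 m/s = 2678 km/s.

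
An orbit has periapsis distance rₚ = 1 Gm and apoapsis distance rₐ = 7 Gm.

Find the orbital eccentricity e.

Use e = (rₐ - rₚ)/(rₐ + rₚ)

Convert to SI: rₚ = 1 Gm = 1e+09 m; rₐ = 7 Gm = 7e+09 m.
e = (rₐ − rₚ) / (rₐ + rₚ).
e = (7e+09 − 1e+09) / (7e+09 + 1e+09) = 6e+09 / 8e+09 ≈ 0.75.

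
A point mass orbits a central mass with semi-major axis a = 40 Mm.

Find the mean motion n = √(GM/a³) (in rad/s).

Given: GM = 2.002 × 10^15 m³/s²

Convert to SI: a = 40 Mm = 4e+07 m.
n = √(GM / a³).
n = √(2.002e+15 / (4e+07)³) rad/s ≈ 0.0001769 rad/s.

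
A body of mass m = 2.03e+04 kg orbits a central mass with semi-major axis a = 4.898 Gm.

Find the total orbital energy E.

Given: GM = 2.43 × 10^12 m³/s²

Convert to SI: a = 4.898 Gm = 4.898e+09 m.
E = −GMm / (2a).
E = −2.43e+12 · 2.03e+04 / (2 · 4.898e+09) J ≈ -5.036e+06 J = -5.036 MJ.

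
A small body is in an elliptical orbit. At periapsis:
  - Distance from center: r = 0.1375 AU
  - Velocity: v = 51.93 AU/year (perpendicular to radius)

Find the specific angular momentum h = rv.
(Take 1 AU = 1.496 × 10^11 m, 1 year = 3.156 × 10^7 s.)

Convert to SI: r = 0.1375 AU = 2.057e+10 m; v = 51.93 AU/year = 246157 m/s.
With v perpendicular to r, h = r · v.
h = 2.057e+10 · 246157 m²/s ≈ 5.063e+15 m²/s.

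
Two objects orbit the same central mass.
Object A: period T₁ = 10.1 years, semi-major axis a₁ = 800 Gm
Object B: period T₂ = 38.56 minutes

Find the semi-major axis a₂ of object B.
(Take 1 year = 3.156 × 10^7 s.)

Convert to SI: T₁ = 10.1 years = 3.18756e+08 s; a₁ = 800 Gm = 8e+11 m; T₂ = 38.56 minutes = 2313.6 s.
Kepler's third law: (T₁/T₂)² = (a₁/a₂)³ ⇒ a₂ = a₁ · (T₂/T₁)^(2/3).
T₂/T₁ = 2313.6 / 3.18756e+08 = 7.25822e-06.
a₂ = 8e+11 · (7.25822e-06)^(2/3) m ≈ 2.999e+08 m = 299.9 Mm.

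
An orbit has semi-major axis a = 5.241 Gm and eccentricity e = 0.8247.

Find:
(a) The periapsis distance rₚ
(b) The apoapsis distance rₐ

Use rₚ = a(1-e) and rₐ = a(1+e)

Convert to SI: a = 5.241 Gm = 5.241e+09 m.
(a) rₚ = a(1 − e) = 5.241e+09 · (1 − 0.8247) = 5.241e+09 · 0.1753 ≈ 9.187e+08 m = 918.7 Mm.
(b) rₐ = a(1 + e) = 5.241e+09 · (1 + 0.8247) = 5.241e+09 · 1.8247 ≈ 9.563e+09 m = 9.563 Gm.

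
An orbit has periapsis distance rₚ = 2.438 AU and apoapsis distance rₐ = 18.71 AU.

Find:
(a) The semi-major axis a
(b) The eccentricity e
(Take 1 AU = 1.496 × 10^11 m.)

Convert to SI: rₚ = 2.438 AU = 3.64725e+11 m; rₐ = 18.71 AU = 2.79902e+12 m.
(a) a = (rₚ + rₐ) / 2 = (3.64725e+11 + 2.79902e+12) / 2 ≈ 1.582e+12 m = 10.57 AU.
(b) e = (rₐ − rₚ) / (rₐ + rₚ) = (2.79902e+12 − 3.64725e+11) / (2.79902e+12 + 3.64725e+11) ≈ 0.7694.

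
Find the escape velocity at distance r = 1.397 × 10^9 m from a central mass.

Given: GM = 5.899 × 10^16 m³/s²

Escape velocity comes from setting total energy to zero: ½v² − GM/r = 0 ⇒ v_esc = √(2GM / r).
v_esc = √(2 · 5.899e+16 / 1.397e+09) m/s ≈ 9190 m/s = 9.19 km/s.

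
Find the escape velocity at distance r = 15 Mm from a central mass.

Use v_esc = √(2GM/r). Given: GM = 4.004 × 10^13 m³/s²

Convert to SI: r = 15 Mm = 1.5e+07 m.
Escape velocity comes from setting total energy to zero: ½v² − GM/r = 0 ⇒ v_esc = √(2GM / r).
v_esc = √(2 · 4.004e+13 / 1.5e+07) m/s ≈ 2311 m/s = 2.311 km/s.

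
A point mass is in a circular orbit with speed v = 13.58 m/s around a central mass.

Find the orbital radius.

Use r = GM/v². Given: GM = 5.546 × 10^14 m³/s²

For a circular orbit, v² = GM / r, so r = GM / v².
r = 5.546e+14 / (13.58)² m ≈ 3.007e+12 m = 3.007 × 10^12 m.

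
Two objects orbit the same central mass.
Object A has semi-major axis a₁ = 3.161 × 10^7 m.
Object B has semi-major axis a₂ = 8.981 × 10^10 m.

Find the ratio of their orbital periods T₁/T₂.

From Kepler's third law, (T₁/T₂)² = (a₁/a₂)³, so T₁/T₂ = (a₁/a₂)^(3/2).
a₁/a₂ = 3.161e+07 / 8.981e+10 = 0.000351965.
T₁/T₂ = (0.000351965)^(3/2) ≈ 6.603e-06.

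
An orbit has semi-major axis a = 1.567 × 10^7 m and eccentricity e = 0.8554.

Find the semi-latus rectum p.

p = a (1 − e²).
p = 1.567e+07 · (1 − (0.8554)²) = 1.567e+07 · 0.268291 ≈ 4.204e+06 m = 4.204 × 10^6 m.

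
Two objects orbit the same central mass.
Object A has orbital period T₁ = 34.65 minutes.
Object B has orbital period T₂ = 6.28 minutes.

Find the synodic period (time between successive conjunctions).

Convert to SI: T₁ = 34.65 minutes = 2079 s; T₂ = 6.28 minutes = 376.8 s.
T_syn = |T₁ · T₂ / (T₁ − T₂)|.
T_syn = |2079 · 376.8 / (2079 − 376.8)| s ≈ 460.2 s = 7.67 minutes.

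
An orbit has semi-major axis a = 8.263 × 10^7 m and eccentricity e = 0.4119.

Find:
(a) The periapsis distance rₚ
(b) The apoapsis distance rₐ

(a) rₚ = a(1 − e) = 8.263e+07 · (1 − 0.4119) = 8.263e+07 · 0.5881 ≈ 4.859e+07 m = 4.859 × 10^7 m.
(b) rₐ = a(1 + e) = 8.263e+07 · (1 + 0.4119) = 8.263e+07 · 1.4119 ≈ 1.167e+08 m = 1.167 × 10^8 m.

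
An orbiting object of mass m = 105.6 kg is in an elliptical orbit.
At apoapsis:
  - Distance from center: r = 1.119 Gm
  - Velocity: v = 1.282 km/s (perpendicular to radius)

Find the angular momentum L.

Convert to SI: r = 1.119 Gm = 1.119e+09 m; v = 1.282 km/s = 1282 m/s.
Since v is perpendicular to r, L = m · v · r.
L = 105.6 · 1282 · 1.119e+09 kg·m²/s ≈ 1.515e+14 kg·m²/s.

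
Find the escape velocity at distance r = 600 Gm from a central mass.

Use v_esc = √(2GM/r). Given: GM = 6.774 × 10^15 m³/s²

Convert to SI: r = 600 Gm = 6e+11 m.
Escape velocity comes from setting total energy to zero: ½v² − GM/r = 0 ⇒ v_esc = √(2GM / r).
v_esc = √(2 · 6.774e+15 / 6e+11) m/s ≈ 150.3 m/s = 150.3 m/s.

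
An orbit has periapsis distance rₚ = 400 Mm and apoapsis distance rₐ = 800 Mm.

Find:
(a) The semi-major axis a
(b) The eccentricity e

Convert to SI: rₚ = 400 Mm = 4e+08 m; rₐ = 800 Mm = 8e+08 m.
(a) a = (rₚ + rₐ) / 2 = (4e+08 + 8e+08) / 2 ≈ 6e+08 m = 600 Mm.
(b) e = (rₐ − rₚ) / (rₐ + rₚ) = (8e+08 − 4e+08) / (8e+08 + 4e+08) ≈ 0.3333.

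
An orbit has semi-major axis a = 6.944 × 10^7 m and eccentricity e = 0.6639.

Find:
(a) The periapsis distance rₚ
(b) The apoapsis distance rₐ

(a) rₚ = a(1 − e) = 6.944e+07 · (1 − 0.6639) = 6.944e+07 · 0.3361 ≈ 2.334e+07 m = 2.334 × 10^7 m.
(b) rₐ = a(1 + e) = 6.944e+07 · (1 + 0.6639) = 6.944e+07 · 1.6639 ≈ 1.155e+08 m = 1.155 × 10^8 m.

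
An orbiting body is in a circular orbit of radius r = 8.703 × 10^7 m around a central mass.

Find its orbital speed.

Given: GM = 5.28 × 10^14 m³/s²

For a circular orbit, gravity supplies the centripetal force, so v = √(GM / r).
v = √(5.28e+14 / 8.703e+07) m/s ≈ 2463 m/s = 2.463 km/s.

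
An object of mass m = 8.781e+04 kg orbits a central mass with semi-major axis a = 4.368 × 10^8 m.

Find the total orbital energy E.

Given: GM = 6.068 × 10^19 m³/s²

E = −GMm / (2a).
E = −6.068e+19 · 8.781e+04 / (2 · 4.368e+08) J ≈ -6.099e+15 J = -6.099 PJ.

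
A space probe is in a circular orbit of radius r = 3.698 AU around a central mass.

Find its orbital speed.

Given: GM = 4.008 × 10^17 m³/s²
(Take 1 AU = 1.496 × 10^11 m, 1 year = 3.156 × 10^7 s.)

Convert to SI: r = 3.698 AU = 5.53221e+11 m.
For a circular orbit, gravity supplies the centripetal force, so v = √(GM / r).
v = √(4.008e+17 / 5.53221e+11) m/s ≈ 851.2 m/s = 0.1796 AU/year.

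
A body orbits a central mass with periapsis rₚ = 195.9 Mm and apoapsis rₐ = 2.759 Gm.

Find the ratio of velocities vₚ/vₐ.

Convert to SI: rₚ = 195.9 Mm = 1.959e+08 m; rₐ = 2.759 Gm = 2.759e+09 m.
Conservation of angular momentum gives rₚvₚ = rₐvₐ, so vₚ/vₐ = rₐ/rₚ.
vₚ/vₐ = 2.759e+09 / 1.959e+08 ≈ 14.08.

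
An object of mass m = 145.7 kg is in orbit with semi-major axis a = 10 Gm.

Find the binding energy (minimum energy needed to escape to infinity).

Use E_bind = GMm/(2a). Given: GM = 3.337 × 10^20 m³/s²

Convert to SI: a = 10 Gm = 1e+10 m.
Total orbital energy is E = −GMm/(2a); binding energy is E_bind = −E = GMm/(2a).
E_bind = 3.337e+20 · 145.7 / (2 · 1e+10) J ≈ 2.431e+12 J = 2.431 TJ.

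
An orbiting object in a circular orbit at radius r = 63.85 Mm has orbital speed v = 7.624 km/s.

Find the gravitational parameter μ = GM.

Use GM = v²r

Convert to SI: r = 63.85 Mm = 6.385e+07 m; v = 7.624 km/s = 7624 m/s.
For a circular orbit v² = GM/r, so GM = v² · r.
GM = (7624)² · 6.385e+07 m³/s² ≈ 3.711e+15 m³/s² = 3.711 × 10^15 m³/s².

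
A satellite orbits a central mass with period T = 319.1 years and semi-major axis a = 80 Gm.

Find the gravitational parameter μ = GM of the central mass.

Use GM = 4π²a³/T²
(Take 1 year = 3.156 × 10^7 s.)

Convert to SI: T = 319.1 years = 1.00708e+10 s; a = 80 Gm = 8e+10 m.
GM = 4π² · a³ / T².
GM = 4π² · (8e+10)³ / (1.00708e+10)² m³/s² ≈ 1.993e+14 m³/s² = 1.993 × 10^14 m³/s².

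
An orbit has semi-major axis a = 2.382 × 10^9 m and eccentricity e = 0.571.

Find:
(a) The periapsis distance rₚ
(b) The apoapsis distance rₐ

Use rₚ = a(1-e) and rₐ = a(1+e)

(a) rₚ = a(1 − e) = 2.382e+09 · (1 − 0.571) = 2.382e+09 · 0.429 ≈ 1.022e+09 m = 1.022 × 10^9 m.
(b) rₐ = a(1 + e) = 2.382e+09 · (1 + 0.571) = 2.382e+09 · 1.571 ≈ 3.742e+09 m = 3.742 × 10^9 m.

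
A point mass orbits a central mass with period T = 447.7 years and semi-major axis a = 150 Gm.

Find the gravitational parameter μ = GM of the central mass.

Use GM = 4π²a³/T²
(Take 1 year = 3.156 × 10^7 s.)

Convert to SI: T = 447.7 years = 1.41294e+10 s; a = 150 Gm = 1.5e+11 m.
GM = 4π² · a³ / T².
GM = 4π² · (1.5e+11)³ / (1.41294e+10)² m³/s² ≈ 6.674e+14 m³/s² = 6.674 × 10^14 m³/s².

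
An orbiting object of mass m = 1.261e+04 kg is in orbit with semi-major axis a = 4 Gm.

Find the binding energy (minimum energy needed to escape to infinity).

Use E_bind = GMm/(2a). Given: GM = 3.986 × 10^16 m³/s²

Convert to SI: a = 4 Gm = 4e+09 m.
Total orbital energy is E = −GMm/(2a); binding energy is E_bind = −E = GMm/(2a).
E_bind = 3.986e+16 · 1.261e+04 / (2 · 4e+09) J ≈ 6.283e+10 J = 62.83 GJ.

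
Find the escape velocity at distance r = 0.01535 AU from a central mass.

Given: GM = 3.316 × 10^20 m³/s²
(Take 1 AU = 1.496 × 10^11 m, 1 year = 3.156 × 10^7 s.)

Convert to SI: r = 0.01535 AU = 2.29636e+09 m.
Escape velocity comes from setting total energy to zero: ½v² − GM/r = 0 ⇒ v_esc = √(2GM / r).
v_esc = √(2 · 3.316e+20 / 2.29636e+09) m/s ≈ 5.374e+05 m/s = 113.4 AU/year.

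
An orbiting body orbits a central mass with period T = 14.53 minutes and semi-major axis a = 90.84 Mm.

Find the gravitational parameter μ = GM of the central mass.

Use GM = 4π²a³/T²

Convert to SI: T = 14.53 minutes = 871.8 s; a = 90.84 Mm = 9.084e+07 m.
GM = 4π² · a³ / T².
GM = 4π² · (9.084e+07)³ / (871.8)² m³/s² ≈ 3.894e+19 m³/s² = 3.894 × 10^19 m³/s².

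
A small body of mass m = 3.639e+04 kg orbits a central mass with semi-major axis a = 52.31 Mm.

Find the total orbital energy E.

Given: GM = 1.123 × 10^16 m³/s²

Convert to SI: a = 52.31 Mm = 5.231e+07 m.
E = −GMm / (2a).
E = −1.123e+16 · 3.639e+04 / (2 · 5.231e+07) J ≈ -3.906e+12 J = -3.906 TJ.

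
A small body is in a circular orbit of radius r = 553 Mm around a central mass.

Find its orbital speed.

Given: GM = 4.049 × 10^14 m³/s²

Convert to SI: r = 553 Mm = 5.53e+08 m.
For a circular orbit, gravity supplies the centripetal force, so v = √(GM / r).
v = √(4.049e+14 / 5.53e+08) m/s ≈ 855.7 m/s = 855.7 m/s.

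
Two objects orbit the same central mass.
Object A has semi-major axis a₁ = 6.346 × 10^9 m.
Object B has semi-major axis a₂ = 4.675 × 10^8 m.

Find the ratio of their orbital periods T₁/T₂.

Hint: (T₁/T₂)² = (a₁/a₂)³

From Kepler's third law, (T₁/T₂)² = (a₁/a₂)³, so T₁/T₂ = (a₁/a₂)^(3/2).
a₁/a₂ = 6.346e+09 / 4.675e+08 = 13.5743.
T₁/T₂ = (13.5743)^(3/2) ≈ 50.01.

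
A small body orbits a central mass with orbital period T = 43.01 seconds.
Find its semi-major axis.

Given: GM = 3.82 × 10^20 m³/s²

Invert Kepler's third law: a = (GM · T² / (4π²))^(1/3).
Substituting T = 43.01 s and GM = 3.82e+20 m³/s²:
a = (3.82e+20 · (43.01)² / (4π²))^(1/3) m
a ≈ 2.616e+07 m = 26.16 Mm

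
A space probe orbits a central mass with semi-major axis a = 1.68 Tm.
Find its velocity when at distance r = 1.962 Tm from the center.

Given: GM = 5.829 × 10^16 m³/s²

Convert to SI: a = 1.68 Tm = 1.68e+12 m; r = 1.962 Tm = 1.962e+12 m.
Vis-viva: v = √(GM · (2/r − 1/a)).
2/r − 1/a = 2/1.962e+12 − 1/1.68e+12 = 4.2413e-13 m⁻¹.
v = √(5.829e+16 · 4.2413e-13) m/s ≈ 157.2 m/s = 157.2 m/s.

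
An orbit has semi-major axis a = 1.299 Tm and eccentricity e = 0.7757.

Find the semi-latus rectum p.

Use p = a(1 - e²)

Convert to SI: a = 1.299 Tm = 1.299e+12 m.
p = a (1 − e²).
p = 1.299e+12 · (1 − (0.7757)²) = 1.299e+12 · 0.39829 ≈ 5.174e+11 m = 517.4 Gm.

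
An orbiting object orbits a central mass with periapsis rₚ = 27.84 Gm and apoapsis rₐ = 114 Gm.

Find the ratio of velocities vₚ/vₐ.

Convert to SI: rₚ = 27.84 Gm = 2.784e+10 m; rₐ = 114 Gm = 1.14e+11 m.
Conservation of angular momentum gives rₚvₚ = rₐvₐ, so vₚ/vₐ = rₐ/rₚ.
vₚ/vₐ = 1.14e+11 / 2.784e+10 ≈ 4.095.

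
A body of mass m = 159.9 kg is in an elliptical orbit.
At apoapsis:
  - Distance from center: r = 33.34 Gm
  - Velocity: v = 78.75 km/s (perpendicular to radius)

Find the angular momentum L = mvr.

Convert to SI: r = 33.34 Gm = 3.334e+10 m; v = 78.75 km/s = 78750 m/s.
Since v is perpendicular to r, L = m · v · r.
L = 159.9 · 78750 · 3.334e+10 kg·m²/s ≈ 4.198e+17 kg·m²/s.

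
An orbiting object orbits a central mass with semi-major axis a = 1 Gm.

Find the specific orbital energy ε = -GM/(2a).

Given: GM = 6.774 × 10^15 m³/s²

Convert to SI: a = 1 Gm = 1e+09 m.
ε = −GM / (2a).
ε = −6.774e+15 / (2 · 1e+09) J/kg ≈ -3.387e+06 J/kg = -3.387 MJ/kg.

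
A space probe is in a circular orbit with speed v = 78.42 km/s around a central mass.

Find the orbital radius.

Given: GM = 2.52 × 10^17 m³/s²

Convert to SI: v = 78.42 km/s = 78420 m/s.
For a circular orbit, v² = GM / r, so r = GM / v².
r = 2.52e+17 / (78420)² m ≈ 4.098e+07 m = 40.98 Mm.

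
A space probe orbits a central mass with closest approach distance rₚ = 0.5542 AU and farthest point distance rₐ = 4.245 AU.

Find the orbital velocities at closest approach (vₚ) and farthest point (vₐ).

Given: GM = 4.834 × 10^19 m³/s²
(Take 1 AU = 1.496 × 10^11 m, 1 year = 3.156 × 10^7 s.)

Convert to SI: rₚ = 0.5542 AU = 8.29083e+10 m; rₐ = 4.245 AU = 6.35052e+11 m.
Use the vis-viva equation v² = GM(2/r − 1/a) with a = (rₚ + rₐ)/2 = (8.29083e+10 + 6.35052e+11)/2 = 3.5898e+11 m.
vₚ = √(GM · (2/rₚ − 1/a)) = √(4.834e+19 · (2/8.29083e+10 − 1/3.5898e+11)) m/s ≈ 3.212e+04 m/s = 6.775 AU/year.
vₐ = √(GM · (2/rₐ − 1/a)) = √(4.834e+19 · (2/6.35052e+11 − 1/3.5898e+11)) m/s ≈ 4193 m/s = 0.8845 AU/year.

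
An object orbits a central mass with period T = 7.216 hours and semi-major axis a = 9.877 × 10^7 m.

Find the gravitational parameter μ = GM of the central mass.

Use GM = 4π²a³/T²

Convert to SI: T = 7.216 hours = 25977.6 s.
GM = 4π² · a³ / T².
GM = 4π² · (9.877e+07)³ / (25977.6)² m³/s² ≈ 5.637e+16 m³/s² = 5.637 × 10^16 m³/s².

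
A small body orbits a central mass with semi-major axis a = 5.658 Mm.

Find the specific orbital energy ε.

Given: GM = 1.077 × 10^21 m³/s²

Convert to SI: a = 5.658 Mm = 5.658e+06 m.
ε = −GM / (2a).
ε = −1.077e+21 / (2 · 5.658e+06) J/kg ≈ -9.517e+13 J/kg = -9.517e+04 GJ/kg.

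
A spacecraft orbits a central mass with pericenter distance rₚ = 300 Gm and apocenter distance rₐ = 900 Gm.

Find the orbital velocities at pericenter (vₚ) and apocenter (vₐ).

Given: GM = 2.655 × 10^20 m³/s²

Convert to SI: rₚ = 300 Gm = 3e+11 m; rₐ = 900 Gm = 9e+11 m.
Use the vis-viva equation v² = GM(2/r − 1/a) with a = (rₚ + rₐ)/2 = (3e+11 + 9e+11)/2 = 6e+11 m.
vₚ = √(GM · (2/rₚ − 1/a)) = √(2.655e+20 · (2/3e+11 − 1/6e+11)) m/s ≈ 3.643e+04 m/s = 36.43 km/s.
vₐ = √(GM · (2/rₐ − 1/a)) = √(2.655e+20 · (2/9e+11 − 1/6e+11)) m/s ≈ 1.214e+04 m/s = 12.14 km/s.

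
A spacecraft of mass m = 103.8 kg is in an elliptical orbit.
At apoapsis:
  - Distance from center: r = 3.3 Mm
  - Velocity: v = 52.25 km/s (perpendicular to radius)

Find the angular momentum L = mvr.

Convert to SI: r = 3.3 Mm = 3.3e+06 m; v = 52.25 km/s = 52250 m/s.
Since v is perpendicular to r, L = m · v · r.
L = 103.8 · 52250 · 3.3e+06 kg·m²/s ≈ 1.79e+13 kg·m²/s.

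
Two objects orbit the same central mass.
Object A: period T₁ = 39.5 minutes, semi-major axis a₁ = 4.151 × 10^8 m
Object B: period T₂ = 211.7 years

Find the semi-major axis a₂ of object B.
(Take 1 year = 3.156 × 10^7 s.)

Convert to SI: T₁ = 39.5 minutes = 2370 s; T₂ = 211.7 years = 6.68125e+09 s.
Kepler's third law: (T₁/T₂)² = (a₁/a₂)³ ⇒ a₂ = a₁ · (T₂/T₁)^(2/3).
T₂/T₁ = 6.68125e+09 / 2370 = 2.81909e+06.
a₂ = 4.151e+08 · (2.81909e+06)^(2/3) m ≈ 8.284e+12 m = 8.284 × 10^12 m.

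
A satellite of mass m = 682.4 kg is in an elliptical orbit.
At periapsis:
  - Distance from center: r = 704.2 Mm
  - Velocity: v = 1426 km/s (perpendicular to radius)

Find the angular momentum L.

Convert to SI: r = 704.2 Mm = 7.042e+08 m; v = 1426 km/s = 1.426e+06 m/s.
Since v is perpendicular to r, L = m · v · r.
L = 682.4 · 1.426e+06 · 7.042e+08 kg·m²/s ≈ 6.853e+17 kg·m²/s.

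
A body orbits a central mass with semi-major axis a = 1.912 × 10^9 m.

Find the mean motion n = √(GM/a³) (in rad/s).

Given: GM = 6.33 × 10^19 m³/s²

n = √(GM / a³).
n = √(6.33e+19 / (1.912e+09)³) rad/s ≈ 9.516e-05 rad/s.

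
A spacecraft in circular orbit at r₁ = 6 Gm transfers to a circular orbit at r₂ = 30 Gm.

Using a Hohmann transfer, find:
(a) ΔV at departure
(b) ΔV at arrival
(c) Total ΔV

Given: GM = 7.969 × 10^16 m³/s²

Convert to SI: r₁ = 6 Gm = 6e+09 m; r₂ = 30 Gm = 3e+10 m.
Transfer semi-major axis: a_t = (r₁ + r₂)/2 = (6e+09 + 3e+10)/2 = 1.8e+10 m.
Circular speeds: v₁ = √(GM/r₁) = 3644.4 m/s, v₂ = √(GM/r₂) = 1629.83 m/s.
Transfer speeds (vis-viva v² = GM(2/r − 1/a_t)): v₁ᵗ = 4704.9 m/s, v₂ᵗ = 940.981 m/s.
(a) ΔV₁ = |v₁ᵗ − v₁| ≈ 1061 m/s = 1.061 km/s.
(b) ΔV₂ = |v₂ − v₂ᵗ| ≈ 688.8 m/s = 688.8 m/s.
(c) ΔV_total = ΔV₁ + ΔV₂ ≈ 1749 m/s = 1.749 km/s.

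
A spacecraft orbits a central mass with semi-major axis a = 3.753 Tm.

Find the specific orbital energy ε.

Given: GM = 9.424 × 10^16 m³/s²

Convert to SI: a = 3.753 Tm = 3.753e+12 m.
ε = −GM / (2a).
ε = −9.424e+16 / (2 · 3.753e+12) J/kg ≈ -1.256e+04 J/kg = -12.56 kJ/kg.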